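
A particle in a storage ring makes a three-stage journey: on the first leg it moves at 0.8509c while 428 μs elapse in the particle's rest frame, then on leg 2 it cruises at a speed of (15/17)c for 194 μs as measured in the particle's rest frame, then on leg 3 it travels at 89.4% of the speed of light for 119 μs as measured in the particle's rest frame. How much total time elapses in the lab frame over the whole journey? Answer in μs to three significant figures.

Leg 1: γ = 1/√(1 − 0.8509²) = 1/√0.2760 = 1.904; Δt_1 = 1.904 × 428 = 814.7 μs.
Leg 2: γ = 1/√(1 − (15/17)²) = 17/8 = 2.125; Δt_2 = 2.125 × 194 = 412.2 μs.
Leg 3: β = 0.894; γ = 1/√(1 − 0.894²) = 1/√0.2008 = 2.232; Δt_3 = 2.232 × 119 = 265.6 μs.
Total: 814.7 + 412.2 + 265.6 μs.

Δt = 1490 μs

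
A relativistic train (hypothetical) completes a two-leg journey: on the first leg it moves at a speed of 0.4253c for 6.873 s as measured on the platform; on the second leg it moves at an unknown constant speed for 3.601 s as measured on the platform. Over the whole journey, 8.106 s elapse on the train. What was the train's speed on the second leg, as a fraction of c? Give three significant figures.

Leg 1: γ = 1/√(1 − 0.4253²) = 1/√0.8191 = 1.105; τ_1 = 6.873/1.105 = 6.220 s.
Leg 2: speed unknown; τ_2 = 3.601/γ_2.
Total proper time: 6.220 + τ_2 = 8.106, so τ_2 = 8.106 − 6.220 = 1.886 s.
γ_2 = 3.601/1.886 = 1.910; β = √(1 − 1/γ²) = √0.7258.

β = 0.852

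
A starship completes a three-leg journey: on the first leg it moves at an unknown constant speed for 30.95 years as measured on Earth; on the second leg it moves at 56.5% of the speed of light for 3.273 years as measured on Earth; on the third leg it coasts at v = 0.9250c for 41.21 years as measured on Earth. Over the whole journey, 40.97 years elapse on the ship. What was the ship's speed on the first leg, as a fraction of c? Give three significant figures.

Leg 1: speed unknown; τ_1 = 30.95/γ_1.
Leg 2: β = 0.565; γ = 1/√(1 − 0.565²) = 1/√0.6808 = 1.212; τ_2 = 3.273/1.212 = 2.701 years.
Leg 3: γ = 1/√(1 − 0.9250²) = 1/√0.1444 = 2.632; τ_3 = 41.21/2.632 = 15.66 years.
Total proper time: τ_1 + 2.701 + 15.66 = 40.97, so τ_1 = 40.97 − 18.36 = 22.61 years.
γ_1 = 30.95/22.61 = 1.369; β = √(1 − 1/γ²) = √0.4663.

β = 0.683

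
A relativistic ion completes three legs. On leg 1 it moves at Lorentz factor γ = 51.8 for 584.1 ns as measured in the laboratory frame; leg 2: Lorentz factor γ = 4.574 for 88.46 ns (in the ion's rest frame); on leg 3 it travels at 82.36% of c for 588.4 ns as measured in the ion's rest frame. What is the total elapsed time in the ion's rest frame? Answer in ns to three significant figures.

τ = 688 ns

Leg 1: γ = 51.8; τ_1 = 584.1/51.80 = 11.28 ns.
Leg 2: 88.46 ns is already measured in the ion's rest frame.
Leg 3: 588.4 ns is already measured in the ion's rest frame.
Total: 11.28 + 88.46 + 588.4 ns.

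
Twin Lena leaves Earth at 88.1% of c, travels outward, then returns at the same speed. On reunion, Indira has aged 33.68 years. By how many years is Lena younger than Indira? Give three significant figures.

β = 0.881; γ = 1/√(1 − 0.881²) = 1/√0.2238 = 2.114
Lena's elapsed proper time: τ = 33.68/2.114 = 15.93 years.
Age gap = Δt − τ = 33.68 − 15.93 years.

Δt − τ = 17.7 years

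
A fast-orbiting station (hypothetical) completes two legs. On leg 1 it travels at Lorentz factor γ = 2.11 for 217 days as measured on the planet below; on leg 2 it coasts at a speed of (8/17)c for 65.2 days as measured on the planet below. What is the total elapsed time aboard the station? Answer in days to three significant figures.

τ = 160 days

Leg 1: γ = 2.11; τ_1 = 217/2.110 = 102.8 days.
Leg 2: γ = 1/√(1 − (8/17)²) = 17/15 ≈ 1.133; τ_2 = 65.2/1.133 = 57.53 days.
Total: 102.8 + 57.53 days.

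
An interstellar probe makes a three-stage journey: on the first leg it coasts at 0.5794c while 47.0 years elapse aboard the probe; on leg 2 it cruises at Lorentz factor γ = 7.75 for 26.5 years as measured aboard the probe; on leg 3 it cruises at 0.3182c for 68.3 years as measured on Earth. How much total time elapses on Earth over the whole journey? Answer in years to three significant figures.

Δt = 331 years

Leg 1: γ = 1/√(1 − 0.5794²) = 1/√0.6643 = 1.227; Δt_1 = 1.227 × 47.0 = 57.67 years.
Leg 2: γ = 7.75; Δt_2 = 7.750 × 26.5 = 205.4 years.
Leg 3: 68.3 years is already measured on Earth.
Total: 57.67 + 205.4 + 68.30 years.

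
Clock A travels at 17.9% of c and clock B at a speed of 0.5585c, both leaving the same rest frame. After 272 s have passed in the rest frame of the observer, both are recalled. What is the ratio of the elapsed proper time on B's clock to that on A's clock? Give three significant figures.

τ_B/τ_A = 0.843

A: β = 0.179; γ = 1/√(1 − 0.179²) = 1/√0.9680 = 1.016. B: γ = 1/√(1 − 0.5585²) = 1/√0.6881 = 1.206.
τ_A/τ_B = γ_B/γ_A = 1.206/1.016 = 1.186, so τ_B/τ_A = 0.8431.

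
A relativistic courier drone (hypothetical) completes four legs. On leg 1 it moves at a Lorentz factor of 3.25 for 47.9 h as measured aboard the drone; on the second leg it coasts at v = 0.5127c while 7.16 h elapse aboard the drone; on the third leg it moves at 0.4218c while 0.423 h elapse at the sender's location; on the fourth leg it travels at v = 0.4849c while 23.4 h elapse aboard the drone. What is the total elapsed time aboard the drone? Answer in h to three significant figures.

Leg 1: 47.9 h is already measured aboard the drone.
Leg 2: 7.16 h is already measured aboard the drone.
Leg 3: γ = 1/√(1 − 0.4218²) = 1/√0.8221 = 1.103; τ_3 = 0.423/1.103 = 0.3835 h.
Leg 4: 23.4 h is already measured aboard the drone.
Total: 47.90 + 7.160 + 0.3835 + 23.40 h.

τ = 78.8 h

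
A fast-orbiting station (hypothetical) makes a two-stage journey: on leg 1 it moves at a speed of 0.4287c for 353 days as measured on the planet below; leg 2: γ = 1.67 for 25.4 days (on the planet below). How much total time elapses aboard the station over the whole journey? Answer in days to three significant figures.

Leg 1: γ = 1/√(1 − 0.4287²) = 1/√0.8162 = 1.107; τ_1 = 353/1.107 = 318.9 days.
Leg 2: γ = 1.67; τ_2 = 25.4/1.670 = 15.21 days.
Total: 318.9 + 15.21 days.

τ = 334 days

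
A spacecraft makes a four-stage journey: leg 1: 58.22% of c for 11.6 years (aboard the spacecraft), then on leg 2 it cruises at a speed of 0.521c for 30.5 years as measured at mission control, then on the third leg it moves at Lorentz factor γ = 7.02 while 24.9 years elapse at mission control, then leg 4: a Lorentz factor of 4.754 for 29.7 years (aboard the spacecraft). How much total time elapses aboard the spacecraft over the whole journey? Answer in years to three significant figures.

Leg 1: 11.6 years is already measured aboard the spacecraft.
Leg 2: γ = 1/√(1 − 0.521²) = 1/√0.7286 = 1.172; τ_2 = 30.5/1.172 = 26.03 years.
Leg 3: γ = 7.02; τ_3 = 24.9/7.020 = 3.547 years.
Leg 4: 29.7 years is already measured aboard the spacecraft.
Total: 11.60 + 26.03 + 3.547 + 29.70 years.

τ = 70.9 years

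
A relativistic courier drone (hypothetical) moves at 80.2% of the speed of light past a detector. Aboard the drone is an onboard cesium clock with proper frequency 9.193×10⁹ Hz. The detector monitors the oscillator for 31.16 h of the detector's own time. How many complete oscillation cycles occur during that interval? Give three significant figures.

N = 6.16×10¹⁴

β = 0.802; γ = 1/√(1 − 0.802²) = 1/√0.3568 = 1.674
During 31.16 h of lab time, the oscillator's proper time advances by τ = Δt/γ = 31.16/1.674 = 18.61 h = 6.701×10⁴ s.
N = f × τ = 9.193×10⁹ × 6.701×10⁴ = 6.160×10¹⁴.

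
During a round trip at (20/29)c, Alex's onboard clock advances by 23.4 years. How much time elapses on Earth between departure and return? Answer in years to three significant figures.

Δt = 32.3 years

γ = 1/√(1 − (20/29)²) = 29/21 ≈ 1.381
Earth-frame duration is the dilated interval: Δt = γτ = 1.381 × 23.4 years.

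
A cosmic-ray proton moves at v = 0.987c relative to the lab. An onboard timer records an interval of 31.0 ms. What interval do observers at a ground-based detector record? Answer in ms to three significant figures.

Δt = 193 ms

γ = 1/√(1 − 0.987²) = 1/√0.02583 = 6.222
The interval measured in the proton's rest frame is the proper time (both events occur at the same place in that frame); the lab-frame interval is Δt = γτ = 6.222 × 31.0 ms.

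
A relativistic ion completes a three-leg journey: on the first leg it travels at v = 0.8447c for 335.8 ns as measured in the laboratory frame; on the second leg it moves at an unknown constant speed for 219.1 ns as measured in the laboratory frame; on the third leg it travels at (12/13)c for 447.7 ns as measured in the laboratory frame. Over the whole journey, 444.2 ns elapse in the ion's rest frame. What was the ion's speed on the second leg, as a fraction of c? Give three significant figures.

Leg 1: γ = 1/√(1 − 0.8447²) = 1/√0.2865 = 1.868; τ_1 = 335.8/1.868 = 179.7 ns.
Leg 2: speed unknown; τ_2 = 219.1/γ_2.
Leg 3: γ = 1/√(1 − (12/13)²) = 13/5 = 2.600; τ_3 = 447.7/2.600 = 172.2 ns.
Total proper time: 179.7 + τ_2 + 172.2 = 444.2, so τ_2 = 444.2 − 351.9 = 92.27 ns.
γ_2 = 219.1/92.27 = 2.374; β = √(1 − 1/γ²) = √0.8226.

β = 0.907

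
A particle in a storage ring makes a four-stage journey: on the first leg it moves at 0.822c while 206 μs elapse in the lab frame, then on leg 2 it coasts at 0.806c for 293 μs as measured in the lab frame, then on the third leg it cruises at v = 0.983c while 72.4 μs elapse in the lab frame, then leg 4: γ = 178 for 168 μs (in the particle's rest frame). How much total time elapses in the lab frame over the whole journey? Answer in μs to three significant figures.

Δt = 3.05×10⁴ μs

Leg 1: 206 μs is already measured in the lab frame.
Leg 2: 293 μs is already measured in the lab frame.
Leg 3: 72.4 μs is already measured in the lab frame.
Leg 4: γ = 178; Δt_4 = 178.0 × 168 = 2.990×10⁴ μs.
Total: 206.0 + 293.0 + 72.40 + 2.990×10⁴ μs.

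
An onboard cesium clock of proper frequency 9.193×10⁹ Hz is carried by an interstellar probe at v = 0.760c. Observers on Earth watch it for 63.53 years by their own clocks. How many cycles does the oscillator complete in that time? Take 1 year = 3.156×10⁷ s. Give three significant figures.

N = 1.20×10¹⁹

γ = 1/√(1 − 0.760²) = 1/√0.4224 = 1.539
During 63.53 years of lab time, the oscillator's proper time advances by τ = Δt/γ = 63.53/1.539 = 41.29 years = 1.303×10⁹ s.
N = f × τ = 9.193×10⁹ × 1.303×10⁹ = 1.198×10¹⁹.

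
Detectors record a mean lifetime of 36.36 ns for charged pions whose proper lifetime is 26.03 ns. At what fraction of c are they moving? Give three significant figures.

β = 0.698

γ = Δt/τ₀ = 36.36/26.03 = 1.397
β = √(1 − 1/γ²) = √(1 − 0.5125) = √0.4875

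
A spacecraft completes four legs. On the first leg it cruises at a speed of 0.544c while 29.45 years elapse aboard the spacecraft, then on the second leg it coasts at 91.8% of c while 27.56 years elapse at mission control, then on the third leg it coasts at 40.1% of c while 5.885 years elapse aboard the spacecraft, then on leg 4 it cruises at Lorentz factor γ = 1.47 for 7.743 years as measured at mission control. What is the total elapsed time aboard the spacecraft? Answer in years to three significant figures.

Leg 1: 29.45 years is already measured aboard the spacecraft.
Leg 2: β = 0.918; γ = 1/√(1 − 0.918²) = 1/√0.1573 = 2.522; τ_2 = 27.56/2.522 = 10.93 years.
Leg 3: 5.885 years is already measured aboard the spacecraft.
Leg 4: γ = 1.47; τ_4 = 7.743/1.470 = 5.267 years.
Total: 29.45 + 10.93 + 5.885 + 5.267 years.

τ = 51.5 years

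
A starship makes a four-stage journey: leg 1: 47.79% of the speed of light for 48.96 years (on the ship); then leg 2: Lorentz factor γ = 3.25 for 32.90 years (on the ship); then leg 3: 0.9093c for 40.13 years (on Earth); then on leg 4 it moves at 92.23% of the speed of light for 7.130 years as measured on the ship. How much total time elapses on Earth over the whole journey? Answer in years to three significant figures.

Δt = 221 years

Leg 1: β = 0.4779; γ = 1/√(1 − 0.4779²) = 1/√0.7716 = 1.138; Δt_1 = 1.138 × 48.96 = 55.74 years.
Leg 2: γ = 3.25; Δt_2 = 3.250 × 32.90 = 106.9 years.
Leg 3: 40.13 years is already measured on Earth.
Leg 4: β = 0.9223; γ = 1/√(1 − 0.9223²) = 1/√0.1494 = 2.587; Δt_4 = 2.587 × 7.130 = 18.45 years.
Total: 55.74 + 106.9 + 40.13 + 18.45 years.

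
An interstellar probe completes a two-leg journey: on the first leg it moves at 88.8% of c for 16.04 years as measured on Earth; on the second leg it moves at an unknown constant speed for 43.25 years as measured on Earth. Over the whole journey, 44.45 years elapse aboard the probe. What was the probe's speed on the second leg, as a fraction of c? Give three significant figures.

Leg 1: β = 0.888; γ = 1/√(1 − 0.888²) = 1/√0.2115 = 2.175; τ_1 = 16.04/2.175 = 7.376 years.
Leg 2: speed unknown; τ_2 = 43.25/γ_2.
Total proper time: 7.376 + τ_2 = 44.45, so τ_2 = 44.45 − 7.376 = 37.07 years.
γ_2 = 43.25/37.07 = 1.167; β = √(1 − 1/γ²) = √0.2652.

β = 0.515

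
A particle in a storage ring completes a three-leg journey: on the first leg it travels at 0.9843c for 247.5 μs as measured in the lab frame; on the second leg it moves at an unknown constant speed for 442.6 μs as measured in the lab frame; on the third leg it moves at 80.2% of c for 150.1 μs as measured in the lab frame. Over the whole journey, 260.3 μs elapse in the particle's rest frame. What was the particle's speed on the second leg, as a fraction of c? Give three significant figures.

β = 0.958

Leg 1: γ = 1/√(1 − 0.9843²) = 1/√0.03115 = 5.666; τ_1 = 247.5/5.666 = 43.68 μs.
Leg 2: speed unknown; τ_2 = 442.6/γ_2.
Leg 3: β = 0.802; γ = 1/√(1 − 0.802²) = 1/√0.3568 = 1.674; τ_3 = 150.1/1.674 = 89.66 μs.
Total proper time: 43.68 + τ_2 + 89.66 = 260.3, so τ_2 = 260.3 − 133.3 = 127.0 μs.
γ_2 = 442.6/127.0 = 3.486; β = √(1 − 1/γ²) = √0.9177.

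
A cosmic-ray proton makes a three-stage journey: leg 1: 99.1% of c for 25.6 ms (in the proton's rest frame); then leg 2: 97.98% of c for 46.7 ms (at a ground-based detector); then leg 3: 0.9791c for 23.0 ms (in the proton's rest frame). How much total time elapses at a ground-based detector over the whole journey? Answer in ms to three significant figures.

Δt = 351 ms

Leg 1: β = 0.991; γ = 1/√(1 − 0.991²) = 1/√0.01792 = 7.470; Δt_1 = 7.470 × 25.6 = 191.2 ms.
Leg 2: 46.7 ms is already measured at a ground-based detector.
Leg 3: γ = 1/√(1 − 0.9791²) = 1/√0.04136 = 4.917; Δt_3 = 4.917 × 23.0 = 113.1 ms.
Total: 191.2 + 46.70 + 113.1 ms.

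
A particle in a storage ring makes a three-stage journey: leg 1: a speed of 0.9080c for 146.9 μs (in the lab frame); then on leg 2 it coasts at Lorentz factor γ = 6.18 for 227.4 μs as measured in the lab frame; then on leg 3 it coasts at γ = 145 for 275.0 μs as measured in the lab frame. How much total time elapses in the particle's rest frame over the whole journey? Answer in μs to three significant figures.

τ = 100 μs

Leg 1: γ = 1/√(1 − 0.9080²) = 1/√0.1755 = 2.387; τ_1 = 146.9/2.387 = 61.55 μs.
Leg 2: γ = 6.18; τ_2 = 227.4/6.180 = 36.80 μs.
Leg 3: γ = 145; τ_3 = 275.0/145.0 = 1.897 μs.
Total: 61.55 + 36.80 + 1.897 μs.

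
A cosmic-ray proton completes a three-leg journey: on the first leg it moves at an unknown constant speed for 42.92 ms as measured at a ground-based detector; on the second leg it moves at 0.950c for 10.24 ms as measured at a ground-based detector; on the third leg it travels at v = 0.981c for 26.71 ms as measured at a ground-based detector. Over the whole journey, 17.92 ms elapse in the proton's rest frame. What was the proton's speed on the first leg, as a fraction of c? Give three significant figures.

Leg 1: speed unknown; τ_1 = 42.92/γ_1.
Leg 2: γ = 1/√(1 − 0.950²) = 1/√0.09750 = 3.203; τ_2 = 10.24/3.203 = 3.197 ms.
Leg 3: γ = 1/√(1 − 0.981²) = 1/√0.03764 = 5.154; τ_3 = 26.71/5.154 = 5.182 ms.
Total proper time: τ_1 + 3.197 + 5.182 = 17.92, so τ_1 = 17.92 − 8.379 = 9.541 ms.
γ_1 = 42.92/9.541 = 4.499; β = √(1 − 1/γ²) = √0.9506.

β = 0.975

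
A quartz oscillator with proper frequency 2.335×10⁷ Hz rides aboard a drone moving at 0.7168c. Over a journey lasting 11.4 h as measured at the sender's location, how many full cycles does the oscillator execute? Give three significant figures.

N = 6.68×10¹¹

γ = 1/√(1 − 0.7168²) = 1/√0.4862 = 1.434
The oscillator's own cycle count is N = f × τ where τ is the proper time aboard the drone. τ = Δt/γ = 11.4/1.434 = 7.949 h = 2.862×10⁴ s.
N = 2.335×10⁷ × 2.862×10⁴ = 6.682×10¹¹.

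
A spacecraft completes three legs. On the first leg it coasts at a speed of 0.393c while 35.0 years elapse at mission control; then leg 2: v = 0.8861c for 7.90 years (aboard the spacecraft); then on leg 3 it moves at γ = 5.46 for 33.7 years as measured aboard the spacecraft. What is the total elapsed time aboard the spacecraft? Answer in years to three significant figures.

τ = 73.8 years

Leg 1: γ = 1/√(1 − 0.393²) = 1/√0.8456 = 1.088; τ_1 = 35.0/1.088 = 32.18 years.
Leg 2: 7.90 years is already measured aboard the spacecraft.
Leg 3: 33.7 years is already measured aboard the spacecraft.
Total: 32.18 + 7.900 + 33.70 years.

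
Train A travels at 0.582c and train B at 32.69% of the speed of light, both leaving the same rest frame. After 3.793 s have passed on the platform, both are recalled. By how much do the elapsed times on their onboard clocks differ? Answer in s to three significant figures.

|τ_A − τ_B| = 0.500 s

A: γ = 1/√(1 − 0.582²) = 1/√0.6613 = 1.230; τ_A = 3.793/1.230 = 3.084 s.
B: β = 0.3269; γ = 1/√(1 − 0.3269²) = 1/√0.8931 = 1.058; τ_B = 3.793/1.058 = 3.585 s.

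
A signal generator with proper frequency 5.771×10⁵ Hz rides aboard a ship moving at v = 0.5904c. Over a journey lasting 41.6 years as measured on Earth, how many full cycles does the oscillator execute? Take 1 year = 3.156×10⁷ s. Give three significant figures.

γ = 1/√(1 − 0.5904²) = 1/√0.6514 = 1.239
The oscillator's own cycle count is N = f × τ where τ is the proper time on the ship. τ = Δt/γ = 41.6/1.239 = 33.58 years = 1.060×10⁹ s.
N = 5.771×10⁵ × 1.060×10⁹ = 6.115×10¹⁴.

N = 6.12×10¹⁴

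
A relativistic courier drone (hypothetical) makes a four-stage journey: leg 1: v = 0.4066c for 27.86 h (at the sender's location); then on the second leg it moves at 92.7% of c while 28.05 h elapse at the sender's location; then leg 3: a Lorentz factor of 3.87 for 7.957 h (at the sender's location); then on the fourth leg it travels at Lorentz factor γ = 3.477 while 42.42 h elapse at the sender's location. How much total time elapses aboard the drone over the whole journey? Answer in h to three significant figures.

Leg 1: γ = 1/√(1 − 0.4066²) = 1/√0.8347 = 1.095; τ_1 = 27.86/1.095 = 25.45 h.
Leg 2: β = 0.927; γ = 1/√(1 − 0.927²) = 1/√0.1407 = 2.666; τ_2 = 28.05/2.666 = 10.52 h.
Leg 3: γ = 3.87; τ_3 = 7.957/3.870 = 2.056 h.
Leg 4: γ = 3.477; τ_4 = 42.42/3.477 = 12.20 h.
Total: 25.45 + 10.52 + 2.056 + 12.20 h.

τ = 50.2 h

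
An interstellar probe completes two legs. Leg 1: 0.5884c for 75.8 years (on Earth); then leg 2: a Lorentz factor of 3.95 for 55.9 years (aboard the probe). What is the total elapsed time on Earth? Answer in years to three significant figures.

Leg 1: 75.8 years is already measured on Earth.
Leg 2: γ = 3.95; Δt_2 = 3.950 × 55.9 = 220.8 years.
Total: 75.80 + 220.8 years.

Δt = 297 years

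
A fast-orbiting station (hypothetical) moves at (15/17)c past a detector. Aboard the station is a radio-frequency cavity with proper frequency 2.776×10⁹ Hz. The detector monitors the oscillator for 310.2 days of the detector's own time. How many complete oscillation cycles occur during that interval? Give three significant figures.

γ = 1/√(1 − (15/17)²) = 17/8 = 2.125
During 310.2 days of lab time, the oscillator's proper time advances by τ = Δt/γ = 310.2/2.125 = 146.0 days = 1.261×10⁷ s.
N = f × τ = 2.776×10⁹ × 1.261×10⁷ = 3.501×10¹⁶.

N = 3.50×10¹⁶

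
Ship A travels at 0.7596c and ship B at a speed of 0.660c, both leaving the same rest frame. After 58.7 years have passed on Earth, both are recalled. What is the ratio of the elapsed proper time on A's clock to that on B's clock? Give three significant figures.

A: γ = 1/√(1 − 0.7596²) = 1/√0.4230 = 1.538. B: γ = 1/√(1 − 0.660²) = 1/√0.5644 = 1.331.
τ_A/τ_B = γ_B/γ_A = 1.331/1.538 = 0.8657, so τ_A/τ_B = 0.8657.

τ_A/τ_B = 0.866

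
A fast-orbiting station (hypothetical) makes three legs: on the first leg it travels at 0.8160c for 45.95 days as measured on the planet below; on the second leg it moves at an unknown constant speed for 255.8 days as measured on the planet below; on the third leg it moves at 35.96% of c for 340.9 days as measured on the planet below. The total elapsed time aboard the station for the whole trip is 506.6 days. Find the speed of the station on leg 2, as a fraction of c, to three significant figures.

Leg 1: γ = 1/√(1 − 0.8160²) = 1/√0.3341 = 1.730; τ_1 = 45.95/1.730 = 26.56 days.
Leg 2: speed unknown; τ_2 = 255.8/γ_2.
Leg 3: β = 0.3596; γ = 1/√(1 − 0.3596²) = 1/√0.8707 = 1.072; τ_3 = 340.9/1.072 = 318.1 days.
Total proper time: 26.56 + τ_2 + 318.1 = 506.6, so τ_2 = 506.6 − 344.7 = 161.9 days.
γ_2 = 255.8/161.9 = 1.580; β = √(1 − 1/γ²) = √0.5992.

β = 0.774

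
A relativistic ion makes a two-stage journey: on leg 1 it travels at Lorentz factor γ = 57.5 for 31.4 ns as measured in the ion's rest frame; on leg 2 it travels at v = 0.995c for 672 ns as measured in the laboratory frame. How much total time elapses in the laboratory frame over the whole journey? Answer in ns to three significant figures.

Δt = 2480 ns

Leg 1: γ = 57.5; Δt_1 = 57.50 × 31.4 = 1806 ns.
Leg 2: 672 ns is already measured in the laboratory frame.
Total: 1806 + 672.0 ns.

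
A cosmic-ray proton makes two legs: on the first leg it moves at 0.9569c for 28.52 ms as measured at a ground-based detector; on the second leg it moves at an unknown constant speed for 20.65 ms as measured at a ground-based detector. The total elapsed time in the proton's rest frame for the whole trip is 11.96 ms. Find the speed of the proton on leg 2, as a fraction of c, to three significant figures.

Leg 1: γ = 1/√(1 − 0.9569²) = 1/√0.08434 = 3.443; τ_1 = 28.52/3.443 = 8.283 ms.
Leg 2: speed unknown; τ_2 = 20.65/γ_2.
Total proper time: 8.283 + τ_2 = 11.96, so τ_2 = 11.96 − 8.283 = 3.677 ms.
γ_2 = 20.65/3.677 = 5.616; β = √(1 − 1/γ²) = √0.9683.

β = 0.984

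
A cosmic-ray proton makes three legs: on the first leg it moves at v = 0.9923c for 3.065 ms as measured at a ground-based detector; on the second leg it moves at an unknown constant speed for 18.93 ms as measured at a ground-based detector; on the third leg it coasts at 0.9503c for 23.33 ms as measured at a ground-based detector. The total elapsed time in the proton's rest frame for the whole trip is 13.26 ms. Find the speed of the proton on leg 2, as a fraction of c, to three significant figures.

β = 0.955

Leg 1: γ = 1/√(1 − 0.9923²) = 1/√0.01534 = 8.074; τ_1 = 3.065/8.074 = 0.3796 ms.
Leg 2: speed unknown; τ_2 = 18.93/γ_2.
Leg 3: γ = 1/√(1 − 0.9503²) = 1/√0.09693 = 3.212; τ_3 = 23.33/3.212 = 7.263 ms.
Total proper time: 0.3796 + τ_2 + 7.263 = 13.26, so τ_2 = 13.26 − 7.643 = 5.617 ms.
γ_2 = 18.93/5.617 = 3.370; β = √(1 − 1/γ²) = √0.9120.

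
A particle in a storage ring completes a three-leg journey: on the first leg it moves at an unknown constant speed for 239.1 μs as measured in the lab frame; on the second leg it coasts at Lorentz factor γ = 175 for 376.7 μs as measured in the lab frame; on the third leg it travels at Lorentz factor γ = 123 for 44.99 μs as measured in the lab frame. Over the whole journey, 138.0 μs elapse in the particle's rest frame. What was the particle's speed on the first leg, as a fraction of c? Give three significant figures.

Leg 1: speed unknown; τ_1 = 239.1/γ_1.
Leg 2: γ = 175; τ_2 = 376.7/175.0 = 2.153 μs.
Leg 3: γ = 123; τ_3 = 44.99/123.0 = 0.3658 μs.
Total proper time: τ_1 + 2.153 + 0.3658 = 138.0, so τ_1 = 138.0 − 2.518 = 135.5 μs.
γ_1 = 239.1/135.5 = 1.765; β = √(1 − 1/γ²) = √0.6789.

β = 0.824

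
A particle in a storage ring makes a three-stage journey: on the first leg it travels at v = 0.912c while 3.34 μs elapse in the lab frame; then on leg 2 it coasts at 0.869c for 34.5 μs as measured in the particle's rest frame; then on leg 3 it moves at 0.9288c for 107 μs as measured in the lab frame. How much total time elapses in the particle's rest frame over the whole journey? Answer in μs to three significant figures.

Leg 1: γ = 1/√(1 − 0.912²) = 1/√0.1683 = 2.438; τ_1 = 3.34/2.438 = 1.370 μs.
Leg 2: 34.5 μs is already measured in the particle's rest frame.
Leg 3: γ = 1/√(1 − 0.9288²) = 1/√0.1373 = 2.698; τ_3 = 107/2.698 = 39.65 μs.
Total: 1.370 + 34.50 + 39.65 μs.

τ = 75.5 μs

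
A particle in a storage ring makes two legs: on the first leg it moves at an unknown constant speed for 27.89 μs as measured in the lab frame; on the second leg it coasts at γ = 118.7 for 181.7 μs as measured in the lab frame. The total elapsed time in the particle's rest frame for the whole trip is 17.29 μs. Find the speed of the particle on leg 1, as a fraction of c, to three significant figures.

β = 0.825

Leg 1: speed unknown; τ_1 = 27.89/γ_1.
Leg 2: γ = 118.7; τ_2 = 181.7/118.7 = 1.531 μs.
Total proper time: τ_1 + 1.531 = 17.29, so τ_1 = 17.29 − 1.531 = 15.76 μs.
γ_1 = 27.89/15.76 = 1.770; β = √(1 − 1/γ²) = √0.6807.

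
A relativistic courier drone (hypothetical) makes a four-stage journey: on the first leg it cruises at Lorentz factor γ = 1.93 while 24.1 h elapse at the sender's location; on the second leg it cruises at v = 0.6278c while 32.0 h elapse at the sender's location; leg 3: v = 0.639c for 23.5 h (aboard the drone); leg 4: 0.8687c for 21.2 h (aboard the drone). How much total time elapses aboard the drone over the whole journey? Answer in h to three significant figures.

Leg 1: γ = 1.93; τ_1 = 24.1/1.930 = 12.49 h.
Leg 2: γ = 1/√(1 − 0.6278²) = 1/√0.6059 = 1.285; τ_2 = 32.0/1.285 = 24.91 h.
Leg 3: 23.5 h is already measured aboard the drone.
Leg 4: 21.2 h is already measured aboard the drone.
Total: 12.49 + 24.91 + 23.50 + 21.20 h.

τ = 82.1 h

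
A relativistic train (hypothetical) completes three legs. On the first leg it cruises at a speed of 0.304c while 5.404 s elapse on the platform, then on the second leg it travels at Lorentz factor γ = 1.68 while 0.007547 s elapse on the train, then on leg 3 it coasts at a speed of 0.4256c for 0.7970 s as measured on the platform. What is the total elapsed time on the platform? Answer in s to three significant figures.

Δt = 6.21 s

Leg 1: 5.404 s is already measured on the platform.
Leg 2: γ = 1.68; Δt_2 = 1.680 × 0.007547 = 0.01268 s.
Leg 3: 0.7970 s is already measured on the platform.
Total: 5.404 + 0.01268 + 0.7970 s.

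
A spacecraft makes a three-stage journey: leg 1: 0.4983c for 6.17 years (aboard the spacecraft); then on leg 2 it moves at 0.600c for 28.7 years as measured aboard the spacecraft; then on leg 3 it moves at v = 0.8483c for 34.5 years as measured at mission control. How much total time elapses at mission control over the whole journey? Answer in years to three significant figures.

Δt = 77.5 years

Leg 1: γ = 1/√(1 − 0.4983²) = 1/√0.7517 = 1.153; Δt_1 = 1.153 × 6.17 = 7.116 years.
Leg 2: γ = 1/√(1 − 0.600²) = 5/4 = 1.250; Δt_2 = 1.250 × 28.7 = 35.88 years.
Leg 3: 34.5 years is already measured at mission control.
Total: 7.116 + 35.88 + 34.50 years.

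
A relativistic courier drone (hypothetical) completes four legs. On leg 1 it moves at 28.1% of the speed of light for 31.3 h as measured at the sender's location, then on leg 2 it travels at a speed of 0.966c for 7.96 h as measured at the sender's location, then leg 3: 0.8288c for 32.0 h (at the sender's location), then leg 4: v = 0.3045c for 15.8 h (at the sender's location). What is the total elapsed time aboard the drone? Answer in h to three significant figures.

Leg 1: β = 0.281; γ = 1/√(1 − 0.281²) = 1/√0.9210 = 1.042; τ_1 = 31.3/1.042 = 30.04 h.
Leg 2: γ = 1/√(1 − 0.966²) = 1/√0.06684 = 3.868; τ_2 = 7.96/3.868 = 2.058 h.
Leg 3: γ = 1/√(1 − 0.8288²) = 1/√0.3131 = 1.787; τ_3 = 32.0/1.787 = 17.91 h.
Leg 4: γ = 1/√(1 − 0.3045²) = 1/√0.9073 = 1.050; τ_4 = 15.8/1.050 = 15.05 h.
Total: 30.04 + 2.058 + 17.91 + 15.05 h.

τ = 65.1 h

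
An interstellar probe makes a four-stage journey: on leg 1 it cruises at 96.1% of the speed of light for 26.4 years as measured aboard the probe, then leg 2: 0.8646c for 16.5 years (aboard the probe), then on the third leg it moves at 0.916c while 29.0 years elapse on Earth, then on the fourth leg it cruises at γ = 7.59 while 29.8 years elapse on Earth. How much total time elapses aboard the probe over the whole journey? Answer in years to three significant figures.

τ = 58.5 years

Leg 1: 26.4 years is already measured aboard the probe.
Leg 2: 16.5 years is already measured aboard the probe.
Leg 3: γ = 1/√(1 − 0.916²) = 1/√0.1609 = 2.493; τ_3 = 29.0/2.493 = 11.63 years.
Leg 4: γ = 7.59; τ_4 = 29.8/7.590 = 3.926 years.
Total: 26.40 + 16.50 + 11.63 + 3.926 years.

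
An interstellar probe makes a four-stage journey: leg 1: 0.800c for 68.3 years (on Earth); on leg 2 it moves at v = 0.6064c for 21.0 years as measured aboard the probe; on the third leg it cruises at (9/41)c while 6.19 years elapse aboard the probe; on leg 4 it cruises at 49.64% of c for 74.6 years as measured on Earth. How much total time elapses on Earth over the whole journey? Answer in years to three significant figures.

Δt = 176 years

Leg 1: 68.3 years is already measured on Earth.
Leg 2: γ = 1/√(1 − 0.6064²) = 1/√0.6323 = 1.258; Δt_2 = 1.258 × 21.0 = 26.41 years.
Leg 3: γ = 1/√(1 − (9/41)²) = 41/40 = 1.025; Δt_3 = 1.025 × 6.19 = 6.345 years.
Leg 4: 74.6 years is already measured on Earth.
Total: 68.30 + 26.41 + 6.345 + 74.60 years.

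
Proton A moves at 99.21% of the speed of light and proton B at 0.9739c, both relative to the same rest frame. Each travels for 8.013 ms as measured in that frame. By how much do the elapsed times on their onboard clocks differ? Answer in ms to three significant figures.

|τ_A − τ_B| = 0.814 ms

A: β = 0.9921; γ = 1/√(1 − 0.9921²) = 1/√0.01574 = 7.971; τ_A = 8.013/7.971 = 1.005 ms.
B: γ = 1/√(1 − 0.9739²) = 1/√0.05152 = 4.406; τ_B = 8.013/4.406 = 1.819 ms.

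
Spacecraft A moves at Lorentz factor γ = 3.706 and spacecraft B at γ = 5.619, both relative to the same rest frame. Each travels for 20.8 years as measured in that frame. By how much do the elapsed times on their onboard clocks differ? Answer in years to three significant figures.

|τ_A − τ_B| = 1.91 years

A: γ = 3.706; τ_A = 20.8/3.706 = 5.613 years.
B: γ = 5.619; τ_B = 20.8/5.619 = 3.702 years.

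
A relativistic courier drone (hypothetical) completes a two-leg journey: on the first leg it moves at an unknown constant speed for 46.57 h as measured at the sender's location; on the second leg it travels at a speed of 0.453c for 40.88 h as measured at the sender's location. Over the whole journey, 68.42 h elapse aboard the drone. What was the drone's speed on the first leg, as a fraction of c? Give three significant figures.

β = 0.727

Leg 1: speed unknown; τ_1 = 46.57/γ_1.
Leg 2: γ = 1/√(1 − 0.453²) = 1/√0.7948 = 1.122; τ_2 = 40.88/1.122 = 36.44 h.
Total proper time: τ_1 + 36.44 = 68.42, so τ_1 = 68.42 − 36.44 = 31.98 h.
γ_1 = 46.57/31.98 = 1.456; β = √(1 − 1/γ²) = √0.5286.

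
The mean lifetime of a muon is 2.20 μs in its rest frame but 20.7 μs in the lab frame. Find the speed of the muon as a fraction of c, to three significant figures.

γ = Δt/τ₀ = 20.7/2.20 = 9.409
β = √(1 − 1/γ²) = √(1 − 0.01130) = √0.9887

β = 0.994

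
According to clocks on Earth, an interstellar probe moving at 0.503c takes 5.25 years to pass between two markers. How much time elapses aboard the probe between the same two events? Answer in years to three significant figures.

τ = 4.54 years

γ = 1/√(1 − 0.503²) = 1/√0.7470 = 1.157
The interval measured on Earth is the dilated one; the clock aboard the probe measures the proper time τ = Δt/γ = 5.25/1.157 years.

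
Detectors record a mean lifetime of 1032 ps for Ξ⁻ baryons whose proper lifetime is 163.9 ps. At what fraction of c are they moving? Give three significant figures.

v = 0.987c

γ = Δt/τ₀ = 1032/163.9 = 6.297
β = √(1 − 1/γ²) = √(1 − 0.02522) = √0.9748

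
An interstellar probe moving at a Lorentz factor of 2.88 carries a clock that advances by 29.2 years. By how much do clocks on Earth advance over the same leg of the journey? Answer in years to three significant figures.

Δt = 84.1 years

γ = 2.88
The interval measured aboard the probe is the proper time (both events occur at the same place in that frame); the lab-frame interval is Δt = γτ = 2.880 × 29.2 years.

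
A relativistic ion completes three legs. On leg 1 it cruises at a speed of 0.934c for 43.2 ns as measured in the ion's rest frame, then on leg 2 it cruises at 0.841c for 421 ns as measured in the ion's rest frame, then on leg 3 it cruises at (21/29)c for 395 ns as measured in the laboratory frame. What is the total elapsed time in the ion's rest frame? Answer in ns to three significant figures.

Leg 1: 43.2 ns is already measured in the ion's rest frame.
Leg 2: 421 ns is already measured in the ion's rest frame.
Leg 3: γ = 1/√(1 − (21/29)²) = 29/20 = 1.450; τ_3 = 395/1.450 = 272.4 ns.
Total: 43.20 + 421.0 + 272.4 ns.

τ = 737 ns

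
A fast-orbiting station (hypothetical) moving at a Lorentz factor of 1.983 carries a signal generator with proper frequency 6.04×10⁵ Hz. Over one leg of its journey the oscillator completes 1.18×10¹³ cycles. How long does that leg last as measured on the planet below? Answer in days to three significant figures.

γ = 1.983
Proper time for N cycles: τ = N/f = 1.18×10¹³/(6.04×10⁵) = 1.954×10⁷ s = 226.1 days.
Lab-frame duration Δt = γτ = 1.983 × 226.1 = 448.4 days.

Δt = 448 days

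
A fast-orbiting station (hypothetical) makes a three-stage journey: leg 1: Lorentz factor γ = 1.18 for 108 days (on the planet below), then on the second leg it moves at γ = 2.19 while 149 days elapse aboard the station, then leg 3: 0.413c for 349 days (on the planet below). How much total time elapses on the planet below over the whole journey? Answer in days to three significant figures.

Leg 1: 108 days is already measured on the planet below.
Leg 2: γ = 2.19; Δt_2 = 2.190 × 149 = 326.3 days.
Leg 3: 349 days is already measured on the planet below.
Total: 108.0 + 326.3 + 349.0 days.

Δt = 783 days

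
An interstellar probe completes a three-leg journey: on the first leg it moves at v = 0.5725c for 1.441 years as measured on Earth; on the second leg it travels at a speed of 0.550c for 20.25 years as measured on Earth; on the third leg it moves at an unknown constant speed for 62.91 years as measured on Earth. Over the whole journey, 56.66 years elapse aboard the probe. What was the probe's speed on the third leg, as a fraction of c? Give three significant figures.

Leg 1: γ = 1/√(1 − 0.5725²) = 1/√0.6722 = 1.220; τ_1 = 1.441/1.220 = 1.181 years.
Leg 2: γ = 1/√(1 − 0.550²) = 1/√0.6975 = 1.197; τ_2 = 20.25/1.197 = 16.91 years.
Leg 3: speed unknown; τ_3 = 62.91/γ_3.
Total proper time: 1.181 + 16.91 + τ_3 = 56.66, so τ_3 = 56.66 − 18.09 = 38.57 years.
γ_3 = 62.91/38.57 = 1.631; β = √(1 − 1/γ²) = √0.6242.

β = 0.790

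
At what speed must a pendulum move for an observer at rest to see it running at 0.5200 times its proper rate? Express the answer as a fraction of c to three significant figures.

Rate ratio = 1/γ, so γ = 1/0.5200 = 1.923.
β = √(1 − 1/γ²) = √(1 − 0.5200²) = √0.7296

β = 0.854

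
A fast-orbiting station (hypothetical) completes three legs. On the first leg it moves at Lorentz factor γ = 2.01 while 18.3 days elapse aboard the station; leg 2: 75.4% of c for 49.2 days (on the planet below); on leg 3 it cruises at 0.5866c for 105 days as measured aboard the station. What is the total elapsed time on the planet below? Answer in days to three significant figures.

Leg 1: γ = 2.01; Δt_1 = 2.010 × 18.3 = 36.78 days.
Leg 2: 49.2 days is already measured on the planet below.
Leg 3: γ = 1/√(1 − 0.5866²) = 1/√0.6559 = 1.235; Δt_3 = 1.235 × 105 = 129.6 days.
Total: 36.78 + 49.20 + 129.6 days.

Δt = 216 days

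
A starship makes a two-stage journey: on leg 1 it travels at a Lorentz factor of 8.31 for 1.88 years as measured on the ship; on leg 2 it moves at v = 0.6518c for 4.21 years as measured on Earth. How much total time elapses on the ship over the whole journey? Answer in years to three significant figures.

τ = 5.07 years

Leg 1: 1.88 years is already measured on the ship.
Leg 2: γ = 1/√(1 − 0.6518²) = 1/√0.5752 = 1.319; τ_2 = 4.21/1.319 = 3.193 years.
Total: 1.880 + 3.193 years.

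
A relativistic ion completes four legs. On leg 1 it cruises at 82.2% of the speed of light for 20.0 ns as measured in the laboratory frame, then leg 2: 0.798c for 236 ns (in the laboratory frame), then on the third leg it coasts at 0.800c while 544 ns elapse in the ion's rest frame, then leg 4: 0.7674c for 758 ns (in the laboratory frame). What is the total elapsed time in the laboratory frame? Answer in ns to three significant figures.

Leg 1: 20.0 ns is already measured in the laboratory frame.
Leg 2: 236 ns is already measured in the laboratory frame.
Leg 3: γ = 1/√(1 − 0.800²) = 5/3 ≈ 1.667; Δt_3 = 1.667 × 544 = 906.7 ns.
Leg 4: 758 ns is already measured in the laboratory frame.
Total: 20.00 + 236.0 + 906.7 + 758.0 ns.

Δt = 1920 ns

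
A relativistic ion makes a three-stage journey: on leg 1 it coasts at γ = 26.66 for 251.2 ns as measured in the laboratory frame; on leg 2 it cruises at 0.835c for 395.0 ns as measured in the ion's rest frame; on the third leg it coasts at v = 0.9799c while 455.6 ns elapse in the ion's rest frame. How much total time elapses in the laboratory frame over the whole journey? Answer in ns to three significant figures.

Leg 1: 251.2 ns is already measured in the laboratory frame.
Leg 2: γ = 1/√(1 − 0.835²) = 1/√0.3028 = 1.817; Δt_2 = 1.817 × 395.0 = 717.9 ns.
Leg 3: γ = 1/√(1 − 0.9799²) = 1/√0.03980 = 5.013; Δt_3 = 5.013 × 455.6 = 2284 ns.
Total: 251.2 + 717.9 + 2284 ns.

Δt = 3250 ns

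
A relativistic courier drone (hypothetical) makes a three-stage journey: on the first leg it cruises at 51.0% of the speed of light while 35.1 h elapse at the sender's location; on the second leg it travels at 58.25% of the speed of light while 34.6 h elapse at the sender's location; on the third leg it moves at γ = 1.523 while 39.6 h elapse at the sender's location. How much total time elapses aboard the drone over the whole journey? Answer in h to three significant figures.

τ = 84.3 h

Leg 1: β = 0.510; γ = 1/√(1 − 0.510²) = 1/√0.7399 = 1.163; τ_1 = 35.1/1.163 = 30.19 h.
Leg 2: β = 0.5825; γ = 1/√(1 − 0.5825²) = 1/√0.6607 = 1.230; τ_2 = 34.6/1.230 = 28.12 h.
Leg 3: γ = 1.523; τ_3 = 39.6/1.523 = 26.00 h.
Total: 30.19 + 28.12 + 26.00 h.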